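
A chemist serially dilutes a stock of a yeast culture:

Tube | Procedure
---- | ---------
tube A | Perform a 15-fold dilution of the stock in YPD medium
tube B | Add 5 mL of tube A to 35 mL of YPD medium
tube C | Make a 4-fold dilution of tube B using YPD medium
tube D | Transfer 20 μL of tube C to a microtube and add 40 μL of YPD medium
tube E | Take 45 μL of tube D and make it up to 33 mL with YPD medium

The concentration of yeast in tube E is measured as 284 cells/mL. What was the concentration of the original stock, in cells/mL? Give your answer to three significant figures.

3.00 × 10^8 cells/mL

Step 1: 15-fold → factor 15
Step 2: 5 mL + 35 mL = 40 mL total → factor 40/5 = 8
Step 3: 4-fold → factor 4
Step 4: 20 μL + 40 μL = 60 μL total → factor 60/20 = 3
Step 5: 45 μL brought to 33 mL → factor 33000/45 = 733.33
Overall dilution factor = 15 × 8 × 4 × 3 × 733.33 = 1.056 × 10^6
Stock = 284 cells/mL × 1.056 × 10^6 = 3.00 × 10^8 cells/mL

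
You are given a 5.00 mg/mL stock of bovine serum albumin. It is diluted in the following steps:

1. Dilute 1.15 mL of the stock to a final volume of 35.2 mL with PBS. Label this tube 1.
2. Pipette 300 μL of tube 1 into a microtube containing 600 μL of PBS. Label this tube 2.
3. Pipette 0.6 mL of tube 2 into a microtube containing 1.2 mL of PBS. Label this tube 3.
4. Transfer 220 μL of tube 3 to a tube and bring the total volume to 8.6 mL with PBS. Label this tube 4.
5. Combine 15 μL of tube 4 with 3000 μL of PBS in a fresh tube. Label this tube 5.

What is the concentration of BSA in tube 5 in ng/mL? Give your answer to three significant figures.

2.31 ng/mL

Step 1: 1.15 mL brought to 35.2 mL → factor 35.2/1.15 = 30.609
Step 2: 300 μL + 600 μL = 900 μL total → factor 900/300 = 3
Step 3: 0.6 mL + 1.2 mL = 1.8 mL total → factor 1.8/0.6 = 3
Step 4: 220 μL brought to 8.6 mL → factor 8600/220 = 39.091
Step 5: 15 μL + 3000 μL = 3015 μL total → factor 3015/15 = 201
Overall dilution factor = 30.609 × 3 × 3 × 39.091 × 201 = 2.1645 × 10^6
Final = 5.00 mg/mL / 2.1645 × 10^6 = 2.310 × 10^-6 mg/mL = 2.31 ng/mL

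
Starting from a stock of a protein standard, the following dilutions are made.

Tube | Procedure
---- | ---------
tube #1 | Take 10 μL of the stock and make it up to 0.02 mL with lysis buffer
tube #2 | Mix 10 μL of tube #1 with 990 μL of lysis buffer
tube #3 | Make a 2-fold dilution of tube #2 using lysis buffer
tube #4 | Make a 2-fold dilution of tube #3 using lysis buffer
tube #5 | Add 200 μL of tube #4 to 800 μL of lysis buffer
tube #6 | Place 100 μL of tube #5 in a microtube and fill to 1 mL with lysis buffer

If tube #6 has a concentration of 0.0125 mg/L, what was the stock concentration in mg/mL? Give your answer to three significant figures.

Step 1: 10 μL brought to 0.02 mL → factor 20/10 = 2
Step 2: 10 μL + 990 μL = 1000 μL total → factor 1000/10 = 100
Step 3: 2-fold → factor 2
Step 4: 2-fold → factor 2
Step 5: 200 μL + 800 μL = 1000 μL total → factor 1000/200 = 5
Step 6: 100 μL brought to 1 mL → factor 1000/100 = 10
Overall dilution factor = 2 × 100 × 2 × 2 × 5 × 10 = 40000
Stock = 0.0125 mg/L × 40000 = 500.0 mg/L = 0.500 mg/mL

0.500 mg/mL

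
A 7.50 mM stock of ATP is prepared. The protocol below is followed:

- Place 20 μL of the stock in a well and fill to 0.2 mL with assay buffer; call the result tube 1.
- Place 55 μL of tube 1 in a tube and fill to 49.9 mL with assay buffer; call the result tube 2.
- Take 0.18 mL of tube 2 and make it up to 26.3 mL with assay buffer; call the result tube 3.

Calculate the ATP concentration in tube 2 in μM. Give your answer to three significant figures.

Step 1: 20 μL brought to 0.2 mL → factor 200/20 = 10
Step 2: 55 μL brought to 49.9 mL → factor 49900/55 = 907.27
Dilution factor through tube 2 = 10 × 907.27 = 9072.7
[tube 2] = 7.50 mM / 9072.7 = 0.0008267 mM = 0.827 μM

0.827 μM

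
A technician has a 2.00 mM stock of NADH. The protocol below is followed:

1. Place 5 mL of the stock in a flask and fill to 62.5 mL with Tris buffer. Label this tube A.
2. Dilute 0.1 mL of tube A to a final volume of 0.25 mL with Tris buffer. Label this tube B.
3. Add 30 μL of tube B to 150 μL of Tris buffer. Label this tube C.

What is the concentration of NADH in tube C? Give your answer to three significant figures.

Step 1: 5 mL brought to 62.5 mL → factor 62.5/5 = 12.5
Step 2: 0.1 mL brought to 0.25 mL → factor 0.25/0.1 = 2.5
Step 3: 30 μL + 150 μL = 180 μL total → factor 180/30 = 6
Overall dilution factor = 12.5 × 2.5 × 6 = 187.5
Final = 2.00 mM / 187.5 = 0.0107 mM

0.0107 mM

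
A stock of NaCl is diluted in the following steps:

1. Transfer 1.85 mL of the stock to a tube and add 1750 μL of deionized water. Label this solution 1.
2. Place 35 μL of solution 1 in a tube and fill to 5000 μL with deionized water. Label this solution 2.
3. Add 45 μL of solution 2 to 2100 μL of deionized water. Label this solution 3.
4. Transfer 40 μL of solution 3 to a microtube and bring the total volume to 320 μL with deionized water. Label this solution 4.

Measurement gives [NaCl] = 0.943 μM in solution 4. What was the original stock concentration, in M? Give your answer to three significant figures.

0.100 M

Step 1: 1.85 mL + 1750 μL = 3.6 mL total → factor 3.6/1.85 = 1.9459
Step 2: 35 μL brought to 5000 μL → factor 5000/35 = 142.86
Step 3: 45 μL + 2100 μL = 2145 μL total → factor 2145/45 = 47.667
Step 4: 40 μL brought to 320 μL → factor 320/40 = 8
Overall dilution factor = 1.9459 × 142.86 × 47.667 × 8 = 1.0601 × 10^5
Stock = 0.943 μM × 1.0601 × 10^5 = 9.997 × 10^4 μM = 0.100 M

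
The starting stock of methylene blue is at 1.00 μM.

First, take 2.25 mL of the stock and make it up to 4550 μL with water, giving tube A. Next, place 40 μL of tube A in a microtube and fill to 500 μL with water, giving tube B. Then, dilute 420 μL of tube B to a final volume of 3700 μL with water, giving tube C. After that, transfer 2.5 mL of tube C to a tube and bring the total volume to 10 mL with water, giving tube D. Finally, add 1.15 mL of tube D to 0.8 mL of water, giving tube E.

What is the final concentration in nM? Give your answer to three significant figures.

Step 1: 2.25 mL brought to 4550 μL → factor 4.55/2.25 = 2.0222
Step 2: 40 μL brought to 500 μL → factor 500/40 = 12.5
Step 3: 420 μL brought to 3700 μL → factor 3700/420 = 8.8095
Step 4: 2.5 mL brought to 10 mL → factor 10/2.5 = 4
Step 5: 1.15 mL + 0.8 mL = 1.95 mL total → factor 1.95/1.15 = 1.6957
Overall dilution factor = 2.0222 × 12.5 × 8.8095 × 4 × 1.6957 = 1510.4
Final = 1.00 μM / 1510.4 = 0.0006621 μM = 0.662 nM

0.662 nM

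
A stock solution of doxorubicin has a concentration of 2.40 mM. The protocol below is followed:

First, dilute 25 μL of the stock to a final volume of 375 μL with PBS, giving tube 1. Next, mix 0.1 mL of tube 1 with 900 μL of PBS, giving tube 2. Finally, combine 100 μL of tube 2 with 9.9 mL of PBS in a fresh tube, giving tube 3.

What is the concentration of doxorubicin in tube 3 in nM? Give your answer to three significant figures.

160 nM

Step 1: 25 μL brought to 375 μL → factor 375/25 = 15
Step 2: 0.1 mL + 900 μL = 1 mL total → factor 1/0.1 = 10
Step 3: 100 μL + 9.9 mL = 10000 μL total → factor 10000/100 = 100
Overall dilution factor = 15 × 10 × 100 = 15000
Final = 2.40 mM / 15000 = 0.0001600 mM = 160 nM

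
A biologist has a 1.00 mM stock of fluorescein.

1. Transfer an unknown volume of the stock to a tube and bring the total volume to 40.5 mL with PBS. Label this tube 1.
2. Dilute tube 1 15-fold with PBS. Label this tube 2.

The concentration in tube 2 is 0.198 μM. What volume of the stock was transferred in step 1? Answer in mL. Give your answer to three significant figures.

Step 1: v brought to 40.5 mL → factor = 40.5 mL/v
Step 2: 15-fold → factor 15
Product of known-step factors = 15
Overall factor = 1.00 mM / (0.198 μM) = 5050.5
Step-1 factor = 5050.5 / 15 = 336.7
v = 40.5 mL / 336.7 = 0.120 mL

0.120 mL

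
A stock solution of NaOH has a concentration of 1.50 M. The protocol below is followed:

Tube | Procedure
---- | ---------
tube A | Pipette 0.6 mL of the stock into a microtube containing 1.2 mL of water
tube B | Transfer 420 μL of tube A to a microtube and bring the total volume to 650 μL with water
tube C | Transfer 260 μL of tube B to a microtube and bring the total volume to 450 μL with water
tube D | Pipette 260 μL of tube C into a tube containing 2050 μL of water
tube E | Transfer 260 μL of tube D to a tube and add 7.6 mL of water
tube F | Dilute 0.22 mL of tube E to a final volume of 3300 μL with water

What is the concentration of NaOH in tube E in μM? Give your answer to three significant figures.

695 μM

Step 1: 0.6 mL + 1.2 mL = 1.8 mL total → factor 1.8/0.6 = 3
Step 2: 420 μL brought to 650 μL → factor 650/420 = 1.5476
Step 3: 260 μL brought to 450 μL → factor 450/260 = 1.7308
Step 4: 260 μL + 2050 μL = 2310 μL total → factor 2310/260 = 8.8846
Step 5: 260 μL + 7.6 mL = 7860 μL total → factor 7860/260 = 30.231
Dilution factor through tube E = 3 × 1.5476 × 1.7308 × 8.8846 × 30.231 = 2158.3
[tube E] = 1.50 M / 2158.3 = 0.0006950 M = 695 μM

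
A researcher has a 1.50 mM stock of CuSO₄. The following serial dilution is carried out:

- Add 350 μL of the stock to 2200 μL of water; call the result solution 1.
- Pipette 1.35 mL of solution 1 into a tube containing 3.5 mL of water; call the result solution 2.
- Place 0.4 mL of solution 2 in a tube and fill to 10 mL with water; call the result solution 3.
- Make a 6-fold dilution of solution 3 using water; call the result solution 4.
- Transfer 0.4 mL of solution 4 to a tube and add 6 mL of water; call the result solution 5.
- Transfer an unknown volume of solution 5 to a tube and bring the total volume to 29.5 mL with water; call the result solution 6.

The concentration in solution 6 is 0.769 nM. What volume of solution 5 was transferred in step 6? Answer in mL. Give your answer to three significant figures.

0.950 mL

Step 1: 350 μL + 2200 μL = 2550 μL total → factor 2550/350 = 7.2857
Step 2: 1.35 mL + 3.5 mL = 4.85 mL total → factor 4.85/1.35 = 3.5926
Step 3: 0.4 mL brought to 10 mL → factor 10/0.4 = 25
Step 4: 6-fold → factor 6
Step 5: 0.4 mL + 6 mL = 6.4 mL total → factor 6.4/0.4 = 16
Step 6: v brought to 29.5 mL → factor = 29.5 mL/v
Product of known-step factors = 62819
Overall factor = 1.50 mM / (0.769 nM) = 1.9506 × 10^6
Step-6 factor = 1.9506 × 10^6 / 62819 = 31.051
v = 29.5 mL / 31.051 = 0.950 mL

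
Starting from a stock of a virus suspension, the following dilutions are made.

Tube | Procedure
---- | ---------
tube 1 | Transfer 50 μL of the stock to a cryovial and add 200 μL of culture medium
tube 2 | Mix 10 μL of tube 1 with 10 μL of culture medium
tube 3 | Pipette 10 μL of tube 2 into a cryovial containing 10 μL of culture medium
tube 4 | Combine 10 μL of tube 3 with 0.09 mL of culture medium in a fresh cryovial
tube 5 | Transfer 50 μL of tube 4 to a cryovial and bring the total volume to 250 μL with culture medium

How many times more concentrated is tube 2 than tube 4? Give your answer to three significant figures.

Step 1: 50 μL + 200 μL = 250 μL total → factor 250/50 = 5
Step 2: 10 μL + 10 μL = 20 μL total → factor 20/10 = 2
Step 3: 10 μL + 10 μL = 20 μL total → factor 20/10 = 2
Step 4: 10 μL + 0.09 mL = 100 μL total → factor 100/10 = 10
Dilution factor to tube 2 = 10; to tube 4 = 200
[tube 2]/[tube 4] = (factor to tube 4)/(factor to tube 2) = 200/10 = 20.0

20.0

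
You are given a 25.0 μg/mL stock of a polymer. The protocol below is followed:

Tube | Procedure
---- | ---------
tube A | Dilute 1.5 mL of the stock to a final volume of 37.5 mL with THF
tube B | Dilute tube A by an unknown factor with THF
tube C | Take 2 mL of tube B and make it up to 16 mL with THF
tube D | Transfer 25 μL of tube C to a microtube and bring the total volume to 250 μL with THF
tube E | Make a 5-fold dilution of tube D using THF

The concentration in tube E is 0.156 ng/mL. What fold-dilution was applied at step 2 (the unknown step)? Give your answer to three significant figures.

Step 1: 1.5 mL brought to 37.5 mL → factor 37.5/1.5 = 25
Step 2: unknown factor x
Step 3: 2 mL brought to 16 mL → factor 16/2 = 8
Step 4: 25 μL brought to 250 μL → factor 250/25 = 10
Step 5: 5-fold → factor 5
Product of known-step factors = 10000
Overall factor = 25.0 μg/mL / (0.156 ng/mL) = 1.6026 × 10^5
x = 1.6026 × 10^5 / 10000 = 16.0

16.0-fold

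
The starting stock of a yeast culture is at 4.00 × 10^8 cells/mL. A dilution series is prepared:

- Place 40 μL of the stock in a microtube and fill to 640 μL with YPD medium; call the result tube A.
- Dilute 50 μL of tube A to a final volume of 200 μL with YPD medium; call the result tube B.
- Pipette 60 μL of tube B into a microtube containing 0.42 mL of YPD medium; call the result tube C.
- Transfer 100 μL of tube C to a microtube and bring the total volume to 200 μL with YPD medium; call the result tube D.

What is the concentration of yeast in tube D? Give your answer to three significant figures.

3.91 × 10^5 cells/mL

Step 1: 40 μL brought to 640 μL → factor 640/40 = 16
Step 2: 50 μL brought to 200 μL → factor 200/50 = 4
Step 3: 60 μL + 0.42 mL = 480 μL total → factor 480/60 = 8
Step 4: 100 μL brought to 200 μL → factor 200/100 = 2
Overall dilution factor = 16 × 4 × 8 × 2 = 1024
Final = 4.00 × 10^8 cells/mL / 1024 = 3.91 × 10^5 cells/mL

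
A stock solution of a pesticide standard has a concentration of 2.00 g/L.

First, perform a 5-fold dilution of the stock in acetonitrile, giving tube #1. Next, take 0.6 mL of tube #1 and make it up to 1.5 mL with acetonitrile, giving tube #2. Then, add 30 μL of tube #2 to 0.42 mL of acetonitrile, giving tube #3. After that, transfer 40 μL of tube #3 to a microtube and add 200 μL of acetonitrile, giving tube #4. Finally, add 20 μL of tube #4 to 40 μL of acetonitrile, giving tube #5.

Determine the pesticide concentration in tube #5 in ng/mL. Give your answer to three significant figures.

Step 1: 5-fold → factor 5
Step 2: 0.6 mL brought to 1.5 mL → factor 1.5/0.6 = 2.5
Step 3: 30 μL + 0.42 mL = 450 μL total → factor 450/30 = 15
Step 4: 40 μL + 200 μL = 240 μL total → factor 240/40 = 6
Step 5: 20 μL + 40 μL = 60 μL total → factor 60/20 = 3
Overall dilution factor = 5 × 2.5 × 15 × 6 × 3 = 3375
Final = 2.00 g/L / 3375 = 0.0005926 g/L = 593 ng/mL

593 ng/mL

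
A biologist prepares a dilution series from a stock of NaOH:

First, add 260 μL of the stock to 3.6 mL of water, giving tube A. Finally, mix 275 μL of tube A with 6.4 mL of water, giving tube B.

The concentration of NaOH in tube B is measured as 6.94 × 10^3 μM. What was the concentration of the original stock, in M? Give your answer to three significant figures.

2.50 M

Step 1: 260 μL + 3.6 mL = 3860 μL total → factor 3860/260 = 14.846
Step 2: 275 μL + 6.4 mL = 6675 μL total → factor 6675/275 = 24.273
Overall dilution factor = 14.846 × 24.273 = 360.36
Stock = 6.94 × 10^3 μM × 360.36 = 2.501 × 10^6 μM = 2.50 M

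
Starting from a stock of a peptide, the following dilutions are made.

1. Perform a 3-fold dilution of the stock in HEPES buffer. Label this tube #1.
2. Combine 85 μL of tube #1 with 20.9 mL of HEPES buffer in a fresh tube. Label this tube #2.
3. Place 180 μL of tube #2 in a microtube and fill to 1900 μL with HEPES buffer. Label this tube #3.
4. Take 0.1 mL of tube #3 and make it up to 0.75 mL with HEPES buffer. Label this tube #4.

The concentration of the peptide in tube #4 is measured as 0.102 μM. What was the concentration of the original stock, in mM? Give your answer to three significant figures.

5.98 mM

Step 1: 3-fold → factor 3
Step 2: 85 μL + 20.9 mL = 20985 μL total → factor 20985/85 = 246.88
Step 3: 180 μL brought to 1900 μL → factor 1900/180 = 10.556
Step 4: 0.1 mL brought to 0.75 mL → factor 0.75/0.1 = 7.5
Overall dilution factor = 3 × 246.88 × 10.556 × 7.5 = 58635
Stock = 0.102 μM × 58635 = 5981 μM = 5.98 mM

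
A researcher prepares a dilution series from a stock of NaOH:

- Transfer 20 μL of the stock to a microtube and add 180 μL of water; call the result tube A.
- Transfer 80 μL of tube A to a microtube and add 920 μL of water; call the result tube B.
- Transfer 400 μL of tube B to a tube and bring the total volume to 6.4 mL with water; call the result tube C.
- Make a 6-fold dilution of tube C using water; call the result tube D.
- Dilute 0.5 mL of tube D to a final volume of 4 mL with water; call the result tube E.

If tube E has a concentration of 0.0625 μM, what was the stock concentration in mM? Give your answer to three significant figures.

6.00 mM

Step 1: 20 μL + 180 μL = 200 μL total → factor 200/20 = 10
Step 2: 80 μL + 920 μL = 1000 μL total → factor 1000/80 = 12.5
Step 3: 400 μL brought to 6.4 mL → factor 6400/400 = 16
Step 4: 6-fold → factor 6
Step 5: 0.5 mL brought to 4 mL → factor 4/0.5 = 8
Overall dilution factor = 10 × 12.5 × 16 × 6 × 8 = 96000
Stock = 0.0625 μM × 96000 = 6000 μM = 6.00 mM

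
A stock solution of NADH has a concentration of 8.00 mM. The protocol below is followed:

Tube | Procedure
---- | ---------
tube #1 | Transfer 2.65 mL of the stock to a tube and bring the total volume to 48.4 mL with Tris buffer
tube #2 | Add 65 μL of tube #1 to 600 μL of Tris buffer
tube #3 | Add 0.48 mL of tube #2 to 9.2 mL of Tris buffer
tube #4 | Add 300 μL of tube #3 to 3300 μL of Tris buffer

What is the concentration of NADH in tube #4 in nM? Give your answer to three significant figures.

Step 1: 2.65 mL brought to 48.4 mL → factor 48.4/2.65 = 18.264
Step 2: 65 μL + 600 μL = 665 μL total → factor 665/65 = 10.231
Step 3: 0.48 mL + 9.2 mL = 9.68 mL total → factor 9.68/0.48 = 20.167
Step 4: 300 μL + 3300 μL = 3600 μL total → factor 3600/300 = 12
Overall dilution factor = 18.264 × 10.231 × 20.167 × 12 = 45219
Final = 8.00 mM / 45219 = 0.0001769 mM = 177 nM

177 nM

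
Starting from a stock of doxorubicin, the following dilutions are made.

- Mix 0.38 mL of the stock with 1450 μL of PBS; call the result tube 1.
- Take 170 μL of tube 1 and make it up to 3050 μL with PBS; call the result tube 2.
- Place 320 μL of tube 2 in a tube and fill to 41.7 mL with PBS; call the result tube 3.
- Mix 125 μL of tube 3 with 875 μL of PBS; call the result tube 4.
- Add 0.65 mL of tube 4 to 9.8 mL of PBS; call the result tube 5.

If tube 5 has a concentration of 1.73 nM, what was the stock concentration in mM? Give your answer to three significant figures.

2.51 mM

Step 1: 0.38 mL + 1450 μL = 1.83 mL total → factor 1.83/0.38 = 4.8158
Step 2: 170 μL brought to 3050 μL → factor 3050/170 = 17.941
Step 3: 320 μL brought to 41.7 mL → factor 41700/320 = 130.31
Step 4: 125 μL + 875 μL = 1000 μL total → factor 1000/125 = 8
Step 5: 0.65 mL + 9.8 mL = 10.45 mL total → factor 10.45/0.65 = 16.077
Overall dilution factor = 4.8158 × 17.941 × 130.31 × 8 × 16.077 = 1.4481 × 10^6
Stock = 1.73 nM × 1.4481 × 10^6 = 2.505 × 10^6 nM = 2.51 mM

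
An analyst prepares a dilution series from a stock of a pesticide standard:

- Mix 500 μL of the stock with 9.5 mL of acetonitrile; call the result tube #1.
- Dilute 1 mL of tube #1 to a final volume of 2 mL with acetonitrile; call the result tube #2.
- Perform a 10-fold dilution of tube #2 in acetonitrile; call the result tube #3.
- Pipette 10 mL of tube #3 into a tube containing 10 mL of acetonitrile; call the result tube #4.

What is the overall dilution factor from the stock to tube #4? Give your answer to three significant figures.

Step 1: 500 μL + 9.5 mL = 10000 μL total → factor 10000/500 = 20
Step 2: 1 mL brought to 2 mL → factor 2/1 = 2
Step 3: 10-fold → factor 10
Step 4: 10 mL + 10 mL = 20 mL total → factor 20/10 = 2
Overall dilution factor = 20 × 2 × 10 × 2 = 800

800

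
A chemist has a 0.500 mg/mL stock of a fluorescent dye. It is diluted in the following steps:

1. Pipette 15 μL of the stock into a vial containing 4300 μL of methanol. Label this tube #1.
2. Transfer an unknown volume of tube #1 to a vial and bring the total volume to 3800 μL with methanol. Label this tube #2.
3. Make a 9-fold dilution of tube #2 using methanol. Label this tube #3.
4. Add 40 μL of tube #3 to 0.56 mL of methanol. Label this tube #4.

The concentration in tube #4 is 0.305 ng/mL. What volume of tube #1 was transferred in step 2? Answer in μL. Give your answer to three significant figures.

Step 1: 15 μL + 4300 μL = 4315 μL total → factor 4315/15 = 287.67
Step 2: v brought to 3800 μL → factor = 3800 μL/v
Step 3: 9-fold → factor 9
Step 4: 40 μL + 0.56 mL = 600 μL total → factor 600/40 = 15
Product of known-step factors = 38835
Overall factor = 0.500 mg/mL / (0.305 ng/mL) = 1.6393 × 10^6
Step-2 factor = 1.6393 × 10^6 / 38835 = 42.213
v = 3800 μL / 42.213 = 90.0 μL

90.0 μL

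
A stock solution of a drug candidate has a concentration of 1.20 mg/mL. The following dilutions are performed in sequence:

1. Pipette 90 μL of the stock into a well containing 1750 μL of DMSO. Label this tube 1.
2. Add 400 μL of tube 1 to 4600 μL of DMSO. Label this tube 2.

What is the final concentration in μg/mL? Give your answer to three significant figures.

4.70 μg/mL

Step 1: 90 μL + 1750 μL = 1840 μL total → factor 1840/90 = 20.444
Step 2: 400 μL + 4600 μL = 5000 μL total → factor 5000/400 = 12.5
Overall dilution factor = 20.444 × 12.5 = 255.56
Final = 1.20 mg/mL / 255.56 = 0.004696 mg/mL = 4.70 μg/mL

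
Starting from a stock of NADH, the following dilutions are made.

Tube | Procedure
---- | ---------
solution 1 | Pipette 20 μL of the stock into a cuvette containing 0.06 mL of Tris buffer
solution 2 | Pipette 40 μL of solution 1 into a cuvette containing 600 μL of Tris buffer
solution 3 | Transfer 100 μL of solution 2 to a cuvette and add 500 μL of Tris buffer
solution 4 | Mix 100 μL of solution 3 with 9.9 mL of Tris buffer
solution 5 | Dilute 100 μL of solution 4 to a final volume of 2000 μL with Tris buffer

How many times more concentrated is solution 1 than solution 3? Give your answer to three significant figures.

Step 1: 20 μL + 0.06 mL = 80 μL total → factor 80/20 = 4
Step 2: 40 μL + 600 μL = 640 μL total → factor 640/40 = 16
Step 3: 100 μL + 500 μL = 600 μL total → factor 600/100 = 6
Dilution factor to solution 1 = 4; to solution 3 = 384
[solution 1]/[solution 3] = (factor to solution 3)/(factor to solution 1) = 384/4 = 96.0

96.0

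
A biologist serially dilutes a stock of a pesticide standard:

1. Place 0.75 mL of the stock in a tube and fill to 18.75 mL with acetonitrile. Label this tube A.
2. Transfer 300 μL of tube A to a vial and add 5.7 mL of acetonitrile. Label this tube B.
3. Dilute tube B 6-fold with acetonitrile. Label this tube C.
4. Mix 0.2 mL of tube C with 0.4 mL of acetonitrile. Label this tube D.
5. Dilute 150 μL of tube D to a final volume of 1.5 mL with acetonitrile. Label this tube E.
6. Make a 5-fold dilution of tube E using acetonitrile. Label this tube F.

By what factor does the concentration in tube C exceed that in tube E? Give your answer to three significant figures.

30.0

Step 1: 0.75 mL brought to 18.75 mL → factor 18.75/0.75 = 25
Step 2: 300 μL + 5.7 mL = 6000 μL total → factor 6000/300 = 20
Step 3: 6-fold → factor 6
Step 4: 0.2 mL + 0.4 mL = 0.6 mL total → factor 0.6/0.2 = 3
Step 5: 150 μL brought to 1.5 mL → factor 1500/150 = 10
Dilution factor to tube C = 3000; to tube E = 90000
[tube C]/[tube E] = (factor to tube E)/(factor to tube C) = 90000/3000 = 30.0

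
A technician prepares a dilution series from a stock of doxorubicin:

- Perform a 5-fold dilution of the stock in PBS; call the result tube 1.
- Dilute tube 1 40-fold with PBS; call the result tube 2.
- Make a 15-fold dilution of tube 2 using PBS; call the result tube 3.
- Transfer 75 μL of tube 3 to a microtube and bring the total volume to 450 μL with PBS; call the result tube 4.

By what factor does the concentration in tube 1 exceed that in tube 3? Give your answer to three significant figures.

600

Step 1: 5-fold → factor 5
Step 2: 40-fold → factor 40
Step 3: 15-fold → factor 15
Dilution factor to tube 1 = 5; to tube 3 = 3000
[tube 1]/[tube 3] = (factor to tube 3)/(factor to tube 1) = 3000/5 = 600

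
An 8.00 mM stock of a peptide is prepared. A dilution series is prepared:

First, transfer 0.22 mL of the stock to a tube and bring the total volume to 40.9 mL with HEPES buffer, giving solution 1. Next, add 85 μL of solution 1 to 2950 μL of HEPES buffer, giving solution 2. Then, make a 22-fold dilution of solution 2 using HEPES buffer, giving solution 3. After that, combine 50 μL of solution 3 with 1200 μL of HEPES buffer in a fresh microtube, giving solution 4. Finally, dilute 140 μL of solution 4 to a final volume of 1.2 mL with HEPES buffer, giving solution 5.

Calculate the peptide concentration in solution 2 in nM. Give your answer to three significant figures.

1.21 × 10^3 nM

Step 1: 0.22 mL brought to 40.9 mL → factor 40.9/0.22 = 185.91
Step 2: 85 μL + 2950 μL = 3035 μL total → factor 3035/85 = 35.706
Dilution factor through solution 2 = 185.91 × 35.706 = 6638
[solution 2] = 8.00 mM / 6638 = 0.001205 mM = 1.21 × 10^3 nM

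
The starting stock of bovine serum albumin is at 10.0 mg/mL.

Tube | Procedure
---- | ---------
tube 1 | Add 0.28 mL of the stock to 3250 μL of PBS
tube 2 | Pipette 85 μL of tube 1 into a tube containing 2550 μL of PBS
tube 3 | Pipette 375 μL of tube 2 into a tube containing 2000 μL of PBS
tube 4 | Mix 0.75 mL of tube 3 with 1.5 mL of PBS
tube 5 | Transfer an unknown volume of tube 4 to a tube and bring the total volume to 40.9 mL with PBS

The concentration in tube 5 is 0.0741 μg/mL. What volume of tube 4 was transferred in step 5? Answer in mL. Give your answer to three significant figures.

Step 1: 0.28 mL + 3250 μL = 3.53 mL total → factor 3.53/0.28 = 12.607
Step 2: 85 μL + 2550 μL = 2635 μL total → factor 2635/85 = 31
Step 3: 375 μL + 2000 μL = 2375 μL total → factor 2375/375 = 6.3333
Step 4: 0.75 mL + 1.5 mL = 2.25 mL total → factor 2.25/0.75 = 3
Step 5: v brought to 40.9 mL → factor = 40.9 mL/v
Product of known-step factors = 7425.6
Overall factor = 10.0 mg/mL / (0.0741 μg/mL) = 1.3495 × 10^5
Step-5 factor = 1.3495 × 10^5 / 7425.6 = 18.174
v = 40.9 mL / 18.174 = 2.25 mL

2.25 mL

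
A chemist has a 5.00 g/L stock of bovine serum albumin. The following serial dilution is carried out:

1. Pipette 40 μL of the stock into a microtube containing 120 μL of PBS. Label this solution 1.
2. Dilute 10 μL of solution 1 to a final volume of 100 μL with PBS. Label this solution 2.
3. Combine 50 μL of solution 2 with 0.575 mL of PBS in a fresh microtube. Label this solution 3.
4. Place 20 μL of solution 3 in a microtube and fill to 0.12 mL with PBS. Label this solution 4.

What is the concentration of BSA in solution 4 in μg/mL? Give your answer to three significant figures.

1.67 μg/mL

Step 1: 40 μL + 120 μL = 160 μL total → factor 160/40 = 4
Step 2: 10 μL brought to 100 μL → factor 100/10 = 10
Step 3: 50 μL + 0.575 mL = 625 μL total → factor 625/50 = 12.5
Step 4: 20 μL brought to 0.12 mL → factor 120/20 = 6
Overall dilution factor = 4 × 10 × 12.5 × 6 = 3000
Final = 5.00 g/L / 3000 = 0.001667 g/L = 1.67 μg/mL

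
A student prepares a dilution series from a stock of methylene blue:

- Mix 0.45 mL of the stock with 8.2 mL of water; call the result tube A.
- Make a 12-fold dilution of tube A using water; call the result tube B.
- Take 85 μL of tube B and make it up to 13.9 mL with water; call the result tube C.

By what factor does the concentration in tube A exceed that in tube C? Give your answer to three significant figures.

Step 1: 0.45 mL + 8.2 mL = 8.65 mL total → factor 8.65/0.45 = 19.222
Step 2: 12-fold → factor 12
Step 3: 85 μL brought to 13.9 mL → factor 13900/85 = 163.53
Dilution factor to tube A = 19.222; to tube C = 37721
[tube A]/[tube C] = (factor to tube C)/(factor to tube A) = 37721/19.222 = 1.96 × 10^3

1.96 × 10^3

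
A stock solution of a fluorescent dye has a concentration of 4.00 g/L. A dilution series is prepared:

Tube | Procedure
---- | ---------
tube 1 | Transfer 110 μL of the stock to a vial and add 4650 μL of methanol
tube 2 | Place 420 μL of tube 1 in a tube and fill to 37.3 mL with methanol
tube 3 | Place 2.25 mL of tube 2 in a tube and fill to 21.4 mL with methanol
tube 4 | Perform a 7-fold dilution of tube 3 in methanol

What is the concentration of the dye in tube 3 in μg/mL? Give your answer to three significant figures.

Step 1: 110 μL + 4650 μL = 4760 μL total → factor 4760/110 = 43.273
Step 2: 420 μL brought to 37.3 mL → factor 37300/420 = 88.81
Step 3: 2.25 mL brought to 21.4 mL → factor 21.4/2.25 = 9.5111
Dilution factor through tube 3 = 43.273 × 88.81 × 9.5111 = 36551
[tube 3] = 4.00 g/L / 36551 = 0.0001094 g/L = 0.109 μg/mL

0.109 μg/mL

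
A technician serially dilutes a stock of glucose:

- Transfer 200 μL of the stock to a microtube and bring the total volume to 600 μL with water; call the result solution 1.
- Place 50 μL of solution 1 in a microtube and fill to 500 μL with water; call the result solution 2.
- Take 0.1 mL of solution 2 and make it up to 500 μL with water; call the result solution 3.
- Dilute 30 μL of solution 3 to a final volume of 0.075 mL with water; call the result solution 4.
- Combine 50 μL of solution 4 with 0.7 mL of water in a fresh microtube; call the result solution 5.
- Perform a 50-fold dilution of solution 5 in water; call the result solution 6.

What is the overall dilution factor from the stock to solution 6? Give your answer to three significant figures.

2.81 × 10^5

Step 1: 200 μL brought to 600 μL → factor 600/200 = 3
Step 2: 50 μL brought to 500 μL → factor 500/50 = 10
Step 3: 0.1 mL brought to 500 μL → factor 0.5/0.1 = 5
Step 4: 30 μL brought to 0.075 mL → factor 75/30 = 2.5
Step 5: 50 μL + 0.7 mL = 750 μL total → factor 750/50 = 15
Step 6: 50-fold → factor 50
Overall dilution factor = 3 × 10 × 5 × 2.5 × 15 × 50 = 2.8125 × 10^5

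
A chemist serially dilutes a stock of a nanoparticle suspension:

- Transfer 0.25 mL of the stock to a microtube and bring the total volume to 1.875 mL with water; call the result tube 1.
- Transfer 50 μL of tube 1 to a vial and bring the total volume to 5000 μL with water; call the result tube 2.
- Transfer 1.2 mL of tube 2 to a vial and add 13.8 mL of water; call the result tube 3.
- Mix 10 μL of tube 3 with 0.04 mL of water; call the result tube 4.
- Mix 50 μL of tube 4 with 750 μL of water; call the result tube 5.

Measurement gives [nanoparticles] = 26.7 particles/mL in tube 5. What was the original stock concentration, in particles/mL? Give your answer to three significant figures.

2.00 × 10^7 particles/mL

Step 1: 0.25 mL brought to 1.875 mL → factor 1.875/0.25 = 7.5
Step 2: 50 μL brought to 5000 μL → factor 5000/50 = 100
Step 3: 1.2 mL + 13.8 mL = 15 mL total → factor 15/1.2 = 12.5
Step 4: 10 μL + 0.04 mL = 50 μL total → factor 50/10 = 5
Step 5: 50 μL + 750 μL = 800 μL total → factor 800/50 = 16
Overall dilution factor = 7.5 × 100 × 12.5 × 5 × 16 = 7.5 × 10^5
Stock = 26.7 particles/mL × 7.5 × 10^5 = 2.00 × 10^7 particles/mL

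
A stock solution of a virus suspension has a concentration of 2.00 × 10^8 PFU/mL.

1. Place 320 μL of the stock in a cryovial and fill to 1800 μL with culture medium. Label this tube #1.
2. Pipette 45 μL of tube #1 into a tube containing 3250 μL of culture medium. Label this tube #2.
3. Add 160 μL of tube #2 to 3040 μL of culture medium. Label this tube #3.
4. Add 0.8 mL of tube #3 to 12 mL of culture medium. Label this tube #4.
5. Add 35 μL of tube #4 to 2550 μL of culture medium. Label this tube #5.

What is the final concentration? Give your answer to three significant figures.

20.5 PFU/mL

Step 1: 320 μL brought to 1800 μL → factor 1800/320 = 5.625
Step 2: 45 μL + 3250 μL = 3295 μL total → factor 3295/45 = 73.222
Step 3: 160 μL + 3040 μL = 3200 μL total → factor 3200/160 = 20
Step 4: 0.8 mL + 12 mL = 12.8 mL total → factor 12.8/0.8 = 16
Step 5: 35 μL + 2550 μL = 2585 μL total → factor 2585/35 = 73.857
Overall dilution factor = 5.625 × 73.222 × 20 × 16 × 73.857 = 9.7344 × 10^6
Final = 2.00 × 10^8 PFU/mL / 9.7344 × 10^6 = 20.5 PFU/mL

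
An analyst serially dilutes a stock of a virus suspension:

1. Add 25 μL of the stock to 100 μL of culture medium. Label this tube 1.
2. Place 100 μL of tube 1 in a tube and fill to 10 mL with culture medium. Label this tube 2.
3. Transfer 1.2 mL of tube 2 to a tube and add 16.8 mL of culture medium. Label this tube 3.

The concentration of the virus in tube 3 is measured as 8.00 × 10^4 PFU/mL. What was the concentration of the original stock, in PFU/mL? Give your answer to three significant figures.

6.00 × 10^8 PFU/mL

Step 1: 25 μL + 100 μL = 125 μL total → factor 125/25 = 5
Step 2: 100 μL brought to 10 mL → factor 10000/100 = 100
Step 3: 1.2 mL + 16.8 mL = 18 mL total → factor 18/1.2 = 15
Overall dilution factor = 5 × 100 × 15 = 7500
Stock = 8.00 × 10^4 PFU/mL × 7500 = 6.00 × 10^8 PFU/mL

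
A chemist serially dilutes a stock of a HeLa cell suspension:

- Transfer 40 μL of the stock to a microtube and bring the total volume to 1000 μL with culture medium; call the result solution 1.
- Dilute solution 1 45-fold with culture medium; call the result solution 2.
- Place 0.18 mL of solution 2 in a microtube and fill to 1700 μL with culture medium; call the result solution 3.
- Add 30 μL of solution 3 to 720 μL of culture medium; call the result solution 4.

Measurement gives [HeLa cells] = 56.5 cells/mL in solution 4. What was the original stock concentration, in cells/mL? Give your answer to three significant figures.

1.50 × 10^7 cells/mL

Step 1: 40 μL brought to 1000 μL → factor 1000/40 = 25
Step 2: 45-fold → factor 45
Step 3: 0.18 mL brought to 1700 μL → factor 1.7/0.18 = 9.4444
Step 4: 30 μL + 720 μL = 750 μL total → factor 750/30 = 25
Overall dilution factor = 25 × 45 × 9.4444 × 25 = 2.6562 × 10^5
Stock = 56.5 cells/mL × 2.6562 × 10^5 = 1.50 × 10^7 cells/mL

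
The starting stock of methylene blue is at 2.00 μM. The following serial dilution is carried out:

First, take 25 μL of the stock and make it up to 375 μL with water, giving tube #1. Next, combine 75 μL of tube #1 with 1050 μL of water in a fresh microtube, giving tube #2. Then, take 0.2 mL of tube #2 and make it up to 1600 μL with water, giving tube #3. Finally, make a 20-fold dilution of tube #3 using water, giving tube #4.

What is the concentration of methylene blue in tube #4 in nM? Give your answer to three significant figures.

Step 1: 25 μL brought to 375 μL → factor 375/25 = 15
Step 2: 75 μL + 1050 μL = 1125 μL total → factor 1125/75 = 15
Step 3: 0.2 mL brought to 1600 μL → factor 1.6/0.2 = 8
Step 4: 20-fold → factor 20
Overall dilution factor = 15 × 15 × 8 × 20 = 36000
Final = 2.00 μM / 36000 = 5.556 × 10^-5 μM = 0.0556 nM

0.0556 nM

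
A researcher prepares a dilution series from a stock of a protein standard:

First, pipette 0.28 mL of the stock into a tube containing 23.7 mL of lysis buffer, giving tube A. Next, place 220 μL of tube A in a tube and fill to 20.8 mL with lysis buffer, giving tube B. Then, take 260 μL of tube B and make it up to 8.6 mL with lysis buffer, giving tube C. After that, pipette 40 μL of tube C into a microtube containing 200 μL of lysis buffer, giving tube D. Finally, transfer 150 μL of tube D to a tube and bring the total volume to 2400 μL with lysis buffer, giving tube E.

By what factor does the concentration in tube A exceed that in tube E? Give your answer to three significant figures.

3.00 × 10^5

Step 1: 0.28 mL + 23.7 mL = 23.98 mL total → factor 23.98/0.28 = 85.643
Step 2: 220 μL brought to 20.8 mL → factor 20800/220 = 94.545
Step 3: 260 μL brought to 8.6 mL → factor 8600/260 = 33.077
Step 4: 40 μL + 200 μL = 240 μL total → factor 240/40 = 6
Step 5: 150 μL brought to 2400 μL → factor 2400/150 = 16
Dilution factor to tube A = 85.643; to tube E = 2.5712 × 10^7
[tube A]/[tube E] = (factor to tube E)/(factor to tube A) = 2.5712 × 10^7/85.643 = 3.00 × 10^5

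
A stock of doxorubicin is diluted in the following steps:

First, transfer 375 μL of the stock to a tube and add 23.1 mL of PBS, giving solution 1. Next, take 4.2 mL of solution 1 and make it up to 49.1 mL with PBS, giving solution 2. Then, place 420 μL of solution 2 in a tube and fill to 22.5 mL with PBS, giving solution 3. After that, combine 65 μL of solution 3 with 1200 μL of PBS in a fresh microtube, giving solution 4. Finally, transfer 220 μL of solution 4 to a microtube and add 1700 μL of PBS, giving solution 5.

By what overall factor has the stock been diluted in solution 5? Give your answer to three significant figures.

Step 1: 375 μL + 23.1 mL = 23475 μL total → factor 23475/375 = 62.6
Step 2: 4.2 mL brought to 49.1 mL → factor 49.1/4.2 = 11.69
Step 3: 420 μL brought to 22.5 mL → factor 22500/420 = 53.571
Step 4: 65 μL + 1200 μL = 1265 μL total → factor 1265/65 = 19.462
Step 5: 220 μL + 1700 μL = 1920 μL total → factor 1920/220 = 8.7273
Overall dilution factor = 62.6 × 11.69 × 53.571 × 19.462 × 8.7273 = 6.6588 × 10^6

6.66 × 10^6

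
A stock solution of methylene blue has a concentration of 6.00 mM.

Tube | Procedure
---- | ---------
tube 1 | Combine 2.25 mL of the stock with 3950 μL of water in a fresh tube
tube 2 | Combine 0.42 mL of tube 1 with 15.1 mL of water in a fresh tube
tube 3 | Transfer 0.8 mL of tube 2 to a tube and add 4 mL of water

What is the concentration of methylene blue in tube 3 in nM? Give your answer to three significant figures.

Step 1: 2.25 mL + 3950 μL = 6.2 mL total → factor 6.2/2.25 = 2.7556
Step 2: 0.42 mL + 15.1 mL = 15.52 mL total → factor 15.52/0.42 = 36.952
Step 3: 0.8 mL + 4 mL = 4.8 mL total → factor 4.8/0.8 = 6
Overall dilution factor = 2.7556 × 36.952 × 6 = 610.95
Final = 6.00 mM / 610.95 = 0.009821 mM = 9.82 × 10^3 nM

9.82 × 10^3 nM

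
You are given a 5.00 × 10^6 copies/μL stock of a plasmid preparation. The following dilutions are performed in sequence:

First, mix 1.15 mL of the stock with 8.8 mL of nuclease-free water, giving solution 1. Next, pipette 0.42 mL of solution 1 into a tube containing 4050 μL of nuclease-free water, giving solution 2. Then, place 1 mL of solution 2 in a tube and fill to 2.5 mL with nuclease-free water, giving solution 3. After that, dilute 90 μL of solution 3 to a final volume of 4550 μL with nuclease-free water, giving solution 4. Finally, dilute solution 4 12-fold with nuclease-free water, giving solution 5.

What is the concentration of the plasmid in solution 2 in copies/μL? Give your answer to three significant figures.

Step 1: 1.15 mL + 8.8 mL = 9.95 mL total → factor 9.95/1.15 = 8.6522
Step 2: 0.42 mL + 4050 μL = 4.47 mL total → factor 4.47/0.42 = 10.643
Dilution factor through solution 2 = 8.6522 × 10.643 = 92.084
[solution 2] = 5.00 × 10^6 copies/μL / 92.084 = 5.43 × 10^4 copies/μL

5.43 × 10^4 copies/μL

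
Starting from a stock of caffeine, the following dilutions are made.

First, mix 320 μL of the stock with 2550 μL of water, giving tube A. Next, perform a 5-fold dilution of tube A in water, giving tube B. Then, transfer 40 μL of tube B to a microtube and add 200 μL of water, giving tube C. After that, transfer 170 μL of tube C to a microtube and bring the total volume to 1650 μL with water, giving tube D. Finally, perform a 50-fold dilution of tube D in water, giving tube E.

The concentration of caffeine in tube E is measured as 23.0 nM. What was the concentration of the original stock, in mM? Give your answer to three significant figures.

Step 1: 320 μL + 2550 μL = 2870 μL total → factor 2870/320 = 8.9688
Step 2: 5-fold → factor 5
Step 3: 40 μL + 200 μL = 240 μL total → factor 240/40 = 6
Step 4: 170 μL brought to 1650 μL → factor 1650/170 = 9.7059
Step 5: 50-fold → factor 50
Overall dilution factor = 8.9688 × 5 × 6 × 9.7059 × 50 = 1.3057 × 10^5
Stock = 23.0 nM × 1.3057 × 10^5 = 3.003 × 10^6 nM = 3.00 mM

3.00 mM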